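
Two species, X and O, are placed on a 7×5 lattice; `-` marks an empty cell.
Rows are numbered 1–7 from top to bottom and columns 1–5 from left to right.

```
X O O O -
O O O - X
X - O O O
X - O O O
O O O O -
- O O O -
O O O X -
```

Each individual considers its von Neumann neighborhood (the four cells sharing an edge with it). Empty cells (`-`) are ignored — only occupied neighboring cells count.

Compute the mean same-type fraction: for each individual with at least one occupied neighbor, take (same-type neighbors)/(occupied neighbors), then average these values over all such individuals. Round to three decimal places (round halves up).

Row 1: (1,1)X 0/2 · (1,2)O 2/3 · (1,3)O 3/3 · (1,4)O 1/1
Row 2: (2,1)O 1/3 · (2,2)O 3/3 · (2,3)O 3/3 · (2,5)X 0/1
Row 3: (3,1)X 1/2 · (3,3)O 3/3 · (3,4)O 3/3 · (3,5)O 2/3
Row 4: (4,1)X 1/2 · (4,3)O 3/3 · (4,4)O 4/4 · (4,5)O 2/2
Row 5: (5,1)O 1/2 · (5,2)O 3/3 · (5,3)O 4/4 · (5,4)O 3/3
Row 6: (6,2)O 3/3 · (6,3)O 4/4 · (6,4)O 2/3
Row 7: (7,1)O 1/1 · (7,2)O 3/3 · (7,3)O 2/3 · (7,4)X 0/2
Sum over 27 individuals: 0/2 + 2/3 + 3/3 + 1/1 + 1/3 + 3/3 + 3/3 + 0/1 + 1/2 + 3/3 + 3/3 + 2/3 + 1/2 + 3/3 + 4/4 + 2/2 + 1/2 + 3/3 + 4/4 + 3/3 + 3/3 + 4/4 + 2/3 + 1/1 + 3/3 + 2/3 + 0/2 = 41/2; mean = 41/2 ÷ 27 = 41/54 = 0.759259… → 0.759.

0.759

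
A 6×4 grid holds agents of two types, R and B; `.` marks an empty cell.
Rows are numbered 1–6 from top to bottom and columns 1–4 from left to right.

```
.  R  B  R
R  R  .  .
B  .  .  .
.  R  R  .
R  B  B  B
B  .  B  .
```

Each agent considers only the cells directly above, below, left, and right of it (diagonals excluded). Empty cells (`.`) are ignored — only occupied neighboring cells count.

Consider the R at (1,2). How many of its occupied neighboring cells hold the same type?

Occupied neighbors of (1,2): (2,2)=R, (1,3)=B.
Same type (R): 1 of 2.

1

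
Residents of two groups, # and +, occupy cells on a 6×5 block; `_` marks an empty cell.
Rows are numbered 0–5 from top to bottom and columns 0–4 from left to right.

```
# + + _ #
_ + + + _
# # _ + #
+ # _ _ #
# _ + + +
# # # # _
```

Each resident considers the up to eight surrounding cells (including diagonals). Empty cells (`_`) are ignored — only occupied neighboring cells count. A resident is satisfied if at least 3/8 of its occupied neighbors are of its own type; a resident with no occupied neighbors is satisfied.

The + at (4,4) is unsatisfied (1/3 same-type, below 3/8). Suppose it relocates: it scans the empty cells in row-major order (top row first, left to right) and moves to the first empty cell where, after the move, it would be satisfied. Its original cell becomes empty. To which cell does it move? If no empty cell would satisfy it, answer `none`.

Vacating (4,4). Empty cells in order:
  (0,3): 3/4 same-type → satisfied — stop here.

(0,3)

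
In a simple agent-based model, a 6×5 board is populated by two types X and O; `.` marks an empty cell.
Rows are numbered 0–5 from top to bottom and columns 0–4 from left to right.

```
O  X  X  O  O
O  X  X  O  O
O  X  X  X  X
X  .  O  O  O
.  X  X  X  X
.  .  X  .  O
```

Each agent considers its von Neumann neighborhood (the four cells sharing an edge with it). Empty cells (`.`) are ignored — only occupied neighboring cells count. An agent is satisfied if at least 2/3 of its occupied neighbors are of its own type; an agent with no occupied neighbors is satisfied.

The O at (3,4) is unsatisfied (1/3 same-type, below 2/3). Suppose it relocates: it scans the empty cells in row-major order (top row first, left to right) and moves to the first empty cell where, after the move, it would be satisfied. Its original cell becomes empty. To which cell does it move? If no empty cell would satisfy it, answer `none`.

Vacating (3,4). Empty cells in order:
  (3,1): 1/4 same-type → still unsatisfied.
  (4,0): 0/2 same-type → still unsatisfied.
  (5,0): 0/0 same-type → satisfied — stop here.

(5,0)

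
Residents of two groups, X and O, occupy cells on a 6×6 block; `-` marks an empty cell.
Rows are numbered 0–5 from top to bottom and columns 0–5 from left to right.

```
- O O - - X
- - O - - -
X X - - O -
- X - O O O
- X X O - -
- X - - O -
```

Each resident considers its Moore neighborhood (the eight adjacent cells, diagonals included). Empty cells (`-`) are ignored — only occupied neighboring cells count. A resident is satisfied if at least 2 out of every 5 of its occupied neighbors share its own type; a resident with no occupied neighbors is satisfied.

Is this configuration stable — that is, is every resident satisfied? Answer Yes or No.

Row 0: (0,1)O 2/2 satisfied · (0,2)O 2/2 satisfied · (0,5)X 0/0 satisfied
Row 1: (1,2)O 2/3 satisfied
Row 2: (2,0)X 2/2 satisfied · (2,1)X 2/3 satisfied · (2,4)O 3/3 satisfied
Row 3: (3,1)X 4/4 satisfied · (3,3)O 3/4 satisfied · (3,4)O 4/4 satisfied · (3,5)O 2/2 satisfied
Row 4: (4,1)X 3/3 satisfied · (4,2)X 3/5 satisfied · (4,3)O 3/4 satisfied
Row 5: (5,1)X 2/2 satisfied · (5,4)O 1/1 satisfied
All meet the threshold, so the configuration is stable.

Yes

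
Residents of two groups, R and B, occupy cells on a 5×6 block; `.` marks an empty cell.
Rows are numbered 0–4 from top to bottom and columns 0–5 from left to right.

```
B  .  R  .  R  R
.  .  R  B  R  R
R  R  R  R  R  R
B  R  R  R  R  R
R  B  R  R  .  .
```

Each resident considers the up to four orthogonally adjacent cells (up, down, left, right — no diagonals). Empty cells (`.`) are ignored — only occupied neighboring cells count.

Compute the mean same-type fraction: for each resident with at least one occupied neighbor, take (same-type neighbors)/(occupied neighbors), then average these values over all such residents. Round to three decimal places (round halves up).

0.732

Row 0: (0,0)B — no occupied neighbors · (0,2)R 1/1 · (0,4)R 2/2 · (0,5)R 2/2
Row 1: (1,2)R 2/3 · (1,3)B 0/3 · (1,4)R 3/4 · (1,5)R 3/3
Row 2: (2,0)R 1/2 · (2,1)R 3/3 · (2,2)R 4/4 · (2,3)R 3/4 · (2,4)R 4/4 · (2,5)R 3/3
Row 3: (3,0)B 0/3 · (3,1)R 2/4 · (3,2)R 4/4 · (3,3)R 4/4 · (3,4)R 3/3 · (3,5)R 2/2
Row 4: (4,0)R 0/2 · (4,1)B 0/3 · (4,2)R 2/3 · (4,3)R 2/2
Sum over 23 residents: 1/1 + 2/2 + 2/2 + 2/3 + 0/3 + 3/4 + 3/3 + 1/2 + 3/3 + 4/4 + 3/4 + 4/4 + 3/3 + 0/3 + 2/4 + 4/4 + 4/4 + 3/3 + 2/2 + 0/2 + 0/3 + 2/3 + 2/2 = 101/6; mean = 101/6 ÷ 23 = 101/138 = 0.731884… → 0.732.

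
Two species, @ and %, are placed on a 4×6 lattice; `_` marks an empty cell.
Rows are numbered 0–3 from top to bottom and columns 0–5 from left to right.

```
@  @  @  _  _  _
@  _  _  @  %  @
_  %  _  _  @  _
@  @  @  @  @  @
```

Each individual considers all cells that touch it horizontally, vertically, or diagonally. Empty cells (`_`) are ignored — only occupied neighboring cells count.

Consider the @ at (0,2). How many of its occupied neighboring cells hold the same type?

Occupied neighbors of (0,2): (0,1)=@, (1,3)=@.
Same type (@): 2 of 2.

2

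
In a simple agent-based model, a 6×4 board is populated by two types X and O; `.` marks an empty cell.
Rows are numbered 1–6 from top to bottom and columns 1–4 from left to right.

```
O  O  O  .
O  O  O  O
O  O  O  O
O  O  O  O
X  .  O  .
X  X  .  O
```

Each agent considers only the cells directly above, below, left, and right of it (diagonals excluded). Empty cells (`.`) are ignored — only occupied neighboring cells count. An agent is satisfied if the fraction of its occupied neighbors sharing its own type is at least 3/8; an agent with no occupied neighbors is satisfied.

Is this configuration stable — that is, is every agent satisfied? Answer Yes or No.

Yes

(1,1)O 2/2 satisfied
(1,2)O 3/3 satisfied
(1,3)O 2/2 satisfied
(2,1)O 3/3 satisfied
(2,2)O 4/4 satisfied
(2,3)O 4/4 satisfied
(2,4)O 2/2 satisfied
(3,1)O 3/3 satisfied
(3,2)O 4/4 satisfied
(3,3)O 4/4 satisfied
(3,4)O 3/3 satisfied
(4,1)O 2/3 satisfied
(4,2)O 3/3 satisfied
(4,3)O 4/4 satisfied
(4,4)O 2/2 satisfied
(5,1)X 1/2 satisfied
(5,3)O 1/1 satisfied
(6,1)X 2/2 satisfied
(6,2)X 1/1 satisfied
(6,4)O 0/0 satisfied
All meet the threshold, so the configuration is stable.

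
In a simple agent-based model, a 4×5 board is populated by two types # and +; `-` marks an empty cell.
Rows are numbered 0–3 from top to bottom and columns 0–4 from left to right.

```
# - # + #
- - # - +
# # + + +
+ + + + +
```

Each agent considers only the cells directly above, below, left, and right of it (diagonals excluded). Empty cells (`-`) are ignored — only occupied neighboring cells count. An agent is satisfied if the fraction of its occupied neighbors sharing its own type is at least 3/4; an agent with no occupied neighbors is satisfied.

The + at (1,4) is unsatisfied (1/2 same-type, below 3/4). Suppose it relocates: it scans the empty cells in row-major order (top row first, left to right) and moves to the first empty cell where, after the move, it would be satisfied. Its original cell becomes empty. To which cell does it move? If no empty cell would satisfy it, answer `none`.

Vacating (1,4). Empty cells in order:
  (0,1): 0/2 same-type → still unsatisfied.
  (1,0): 0/2 same-type → still unsatisfied.
  (1,1): 0/2 same-type → still unsatisfied.
  (1,3): 2/3 same-type → still unsatisfied.

none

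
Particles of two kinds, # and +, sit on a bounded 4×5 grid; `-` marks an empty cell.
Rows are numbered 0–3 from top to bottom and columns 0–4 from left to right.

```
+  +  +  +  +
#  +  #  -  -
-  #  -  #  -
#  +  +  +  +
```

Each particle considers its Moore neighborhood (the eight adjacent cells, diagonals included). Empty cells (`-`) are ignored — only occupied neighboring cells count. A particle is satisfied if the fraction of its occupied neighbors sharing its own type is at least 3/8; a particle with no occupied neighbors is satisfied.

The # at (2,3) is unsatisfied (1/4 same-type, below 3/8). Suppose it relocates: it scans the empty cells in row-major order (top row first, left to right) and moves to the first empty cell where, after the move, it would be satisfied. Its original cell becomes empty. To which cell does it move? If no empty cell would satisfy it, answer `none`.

Vacating (2,3). Empty cells in order:
  (1,3): 1/4 same-type → still unsatisfied.
  (1,4): 0/2 same-type → still unsatisfied.
  (2,0): 3/5 same-type → satisfied — stop here.

(2,0)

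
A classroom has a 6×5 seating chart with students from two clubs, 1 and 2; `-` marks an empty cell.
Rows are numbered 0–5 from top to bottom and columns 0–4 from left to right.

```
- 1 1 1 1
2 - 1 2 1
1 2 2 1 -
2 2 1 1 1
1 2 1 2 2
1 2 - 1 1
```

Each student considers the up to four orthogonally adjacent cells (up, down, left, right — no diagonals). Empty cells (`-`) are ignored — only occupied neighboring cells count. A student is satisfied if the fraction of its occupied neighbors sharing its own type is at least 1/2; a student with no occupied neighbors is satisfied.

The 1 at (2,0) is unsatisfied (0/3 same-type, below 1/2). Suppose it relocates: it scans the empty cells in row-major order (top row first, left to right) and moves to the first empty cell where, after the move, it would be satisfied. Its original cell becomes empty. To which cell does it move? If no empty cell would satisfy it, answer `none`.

(0,0)

Vacating (2,0). Empty cells in order:
  (0,0): 1/2 same-type → satisfied — stop here.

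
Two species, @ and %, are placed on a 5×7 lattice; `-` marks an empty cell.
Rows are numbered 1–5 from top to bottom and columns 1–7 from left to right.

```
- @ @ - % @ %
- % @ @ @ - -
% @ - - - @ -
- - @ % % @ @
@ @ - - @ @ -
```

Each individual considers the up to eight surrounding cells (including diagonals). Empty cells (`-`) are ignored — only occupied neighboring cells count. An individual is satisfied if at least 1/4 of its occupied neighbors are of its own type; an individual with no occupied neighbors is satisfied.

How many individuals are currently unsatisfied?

4

Row 1: (1,2)@ 2/3 ✓ · (1,3)@ 3/4 ✓ · (1,5)% 0/3 ✗ · (1,6)@ 1/3 ✓ · (1,7)% 0/1 ✗
Row 2: (2,2)% 1/5 ✗ · (2,3)@ 4/5 ✓ · (2,4)@ 3/4 ✓ · (2,5)@ 3/4 ✓
Row 3: (3,1)% 1/2 ✓ · (3,2)@ 2/4 ✓ · (3,6)@ 3/4 ✓
Row 4: (4,3)@ 2/3 ✓ · (4,4)% 1/3 ✓ · (4,5)% 1/5 ✗ · (4,6)@ 4/5 ✓ · (4,7)@ 3/3 ✓
Row 5: (5,1)@ 1/1 ✓ · (5,2)@ 2/2 ✓ · (5,5)@ 2/4 ✓ · (5,6)@ 3/4 ✓
Unsatisfied: (1,5), (1,7), (2,2), (4,5) — 4 in total.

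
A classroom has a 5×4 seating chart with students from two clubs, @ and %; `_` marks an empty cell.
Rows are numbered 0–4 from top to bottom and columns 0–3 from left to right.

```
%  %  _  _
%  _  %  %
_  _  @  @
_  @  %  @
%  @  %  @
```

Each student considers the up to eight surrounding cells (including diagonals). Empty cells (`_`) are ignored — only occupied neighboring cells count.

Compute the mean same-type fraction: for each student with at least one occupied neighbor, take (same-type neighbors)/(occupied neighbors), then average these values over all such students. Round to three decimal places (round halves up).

0.476

(0,0)% 2/2
(0,1)% 3/3
(1,0)% 2/2
(1,2)% 2/4
(1,3)% 1/3
(2,2)@ 3/6
(2,3)@ 2/5
(3,1)@ 2/5
(3,2)% 1/7
(3,3)@ 3/5
(4,0)% 0/2
(4,1)@ 1/4
(4,2)% 1/5
(4,3)@ 1/3
Sum over 14 students: 2/2 + 3/3 + 2/2 + 2/4 + 1/3 + 3/6 + 2/5 + 2/5 + 1/7 + 3/5 + 0/2 + 1/4 + 1/5 + 1/3 = 2797/420; mean = 2797/420 ÷ 14 = 2797/5880 = 0.475680… → 0.476.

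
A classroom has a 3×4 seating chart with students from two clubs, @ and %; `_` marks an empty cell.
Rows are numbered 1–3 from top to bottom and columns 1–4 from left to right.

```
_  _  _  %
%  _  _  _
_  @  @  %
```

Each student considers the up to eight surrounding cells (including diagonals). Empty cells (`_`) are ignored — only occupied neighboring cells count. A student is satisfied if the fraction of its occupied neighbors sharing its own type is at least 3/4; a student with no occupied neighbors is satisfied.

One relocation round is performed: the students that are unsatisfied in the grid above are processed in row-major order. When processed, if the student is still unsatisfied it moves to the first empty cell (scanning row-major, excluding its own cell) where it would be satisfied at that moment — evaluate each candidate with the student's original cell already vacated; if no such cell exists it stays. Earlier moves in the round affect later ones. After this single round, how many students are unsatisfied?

0

Initially unsatisfied (in order): (2,1), (3,2), (3,3), (3,4).
  (2,1) → (1,1).
  (3,2): now satisfied by earlier moves; stays.
  (3,3) → (3,1).
  (3,4): now satisfied by earlier moves; stays.
Resulting grid:
% _ _ %
_ _ _ _
@ @ _ %
All satisfied now.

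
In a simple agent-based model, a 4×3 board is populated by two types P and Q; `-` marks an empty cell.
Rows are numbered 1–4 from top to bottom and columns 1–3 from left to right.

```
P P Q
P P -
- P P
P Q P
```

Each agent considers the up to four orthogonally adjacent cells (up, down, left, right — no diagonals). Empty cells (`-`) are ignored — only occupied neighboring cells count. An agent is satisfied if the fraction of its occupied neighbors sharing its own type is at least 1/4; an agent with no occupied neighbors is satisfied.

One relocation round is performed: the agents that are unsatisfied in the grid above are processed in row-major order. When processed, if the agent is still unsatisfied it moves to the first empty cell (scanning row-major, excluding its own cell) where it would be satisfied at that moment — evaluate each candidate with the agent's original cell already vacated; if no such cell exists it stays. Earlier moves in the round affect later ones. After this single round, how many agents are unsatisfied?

Initially unsatisfied (in order): (1,3), (4,1), (4,2).
  (1,3): no empty cell satisfies it; stays.
  (4,1) → (2,3).
  (4,2) → (4,1).
Resulting grid:
P P Q
P P P
- P P
Q - P
Unsatisfied now: (1,3).

1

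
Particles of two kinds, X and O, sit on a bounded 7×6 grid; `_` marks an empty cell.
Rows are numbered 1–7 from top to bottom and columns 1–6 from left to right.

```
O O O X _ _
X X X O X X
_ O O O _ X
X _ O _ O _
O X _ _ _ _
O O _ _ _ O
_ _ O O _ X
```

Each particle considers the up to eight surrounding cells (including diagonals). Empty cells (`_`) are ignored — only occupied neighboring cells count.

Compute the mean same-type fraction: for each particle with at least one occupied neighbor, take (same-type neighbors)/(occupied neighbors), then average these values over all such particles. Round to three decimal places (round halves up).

0.502

(1,1)O 1/3
(1,2)O 2/5
(1,3)O 2/5
(1,4)X 2/4
(2,1)X 1/4
(2,2)X 2/7
(2,3)X 2/8
(2,4)O 3/6
(2,5)X 3/5
(2,6)X 2/2
(3,2)O 2/6
(3,3)O 4/6
(3,4)O 4/6
(3,6)X 2/3
(4,1)X 1/3
(4,3)O 3/4
(4,5)O 1/2
(5,1)O 2/4
(5,2)X 1/5
(6,1)O 2/3
(6,2)O 3/4
(6,6)O 0/1
(7,3)O 2/2
(7,4)O 1/1
(7,6)X 0/1
Sum over 25 particles: 1/3 + 2/5 + 2/5 + 2/4 + 1/4 + 2/7 + 2/8 + 3/6 + 3/5 + 2/2 + 2/6 + 4/6 + 4/6 + 2/3 + 1/3 + 3/4 + 1/2 + 2/4 + 1/5 + 2/3 + 3/4 + 0/1 + 2/2 + 1/1 + 0/1 = 1318/105; mean = 1318/105 ÷ 25 = 1318/2625 = 0.502095… → 0.502.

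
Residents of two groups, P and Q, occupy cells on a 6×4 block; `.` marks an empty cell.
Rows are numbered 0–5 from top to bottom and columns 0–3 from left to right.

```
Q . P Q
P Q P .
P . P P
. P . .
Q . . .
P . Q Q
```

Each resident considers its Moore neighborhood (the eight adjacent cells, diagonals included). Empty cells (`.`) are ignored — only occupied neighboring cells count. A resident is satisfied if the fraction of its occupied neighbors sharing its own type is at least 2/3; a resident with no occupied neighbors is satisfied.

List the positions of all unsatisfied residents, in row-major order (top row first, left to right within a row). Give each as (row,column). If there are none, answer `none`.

(0,0), (0,2), (0,3), (1,0), (1,1), (1,2), (4,0), (5,0)

Row 0: (0,0)Q 1/2 not · (0,2)P 1/3 not · (0,3)Q 0/2 not
Row 1: (1,0)P 1/3 not · (1,1)Q 1/6 not · (1,2)P 3/5 not
Row 2: (2,0)P 2/3 satisfied · (2,2)P 3/4 satisfied · (2,3)P 2/2 satisfied
Row 3: (3,1)P 2/3 satisfied
Row 4: (4,0)Q 0/2 not
Row 5: (5,0)P 0/1 not · (5,2)Q 1/1 satisfied · (5,3)Q 1/1 satisfied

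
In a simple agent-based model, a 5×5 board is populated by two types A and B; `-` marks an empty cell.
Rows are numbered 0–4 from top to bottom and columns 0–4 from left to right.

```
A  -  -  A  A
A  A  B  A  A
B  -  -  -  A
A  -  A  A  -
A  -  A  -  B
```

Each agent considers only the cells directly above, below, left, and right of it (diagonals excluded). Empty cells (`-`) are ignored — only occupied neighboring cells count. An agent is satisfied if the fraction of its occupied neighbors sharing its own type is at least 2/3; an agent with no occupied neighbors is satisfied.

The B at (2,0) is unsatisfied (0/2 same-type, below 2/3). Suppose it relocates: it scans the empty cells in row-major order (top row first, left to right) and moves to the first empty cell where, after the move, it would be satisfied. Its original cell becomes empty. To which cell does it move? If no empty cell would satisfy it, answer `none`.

none

Vacating (2,0). Empty cells in order:
  (0,1): 0/2 same-type → still unsatisfied.
  (0,2): 1/2 same-type → still unsatisfied.
  (2,1): 0/1 same-type → still unsatisfied.
  (2,2): 1/2 same-type → still unsatisfied.
  (2,3): 0/3 same-type → still unsatisfied.
  (3,1): 0/2 same-type → still unsatisfied.
  (3,4): 1/3 same-type → still unsatisfied.
  (4,1): 0/2 same-type → still unsatisfied.
  (4,3): 1/3 same-type → still unsatisfied.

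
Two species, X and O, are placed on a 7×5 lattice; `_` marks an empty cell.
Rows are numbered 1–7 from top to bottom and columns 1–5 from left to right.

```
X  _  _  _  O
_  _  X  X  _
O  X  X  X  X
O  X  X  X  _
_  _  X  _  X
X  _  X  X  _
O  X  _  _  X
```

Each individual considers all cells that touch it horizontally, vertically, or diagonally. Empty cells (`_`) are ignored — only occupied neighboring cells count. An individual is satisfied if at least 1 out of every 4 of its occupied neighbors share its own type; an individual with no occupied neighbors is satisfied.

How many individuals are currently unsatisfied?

2

Row 1: (1,1)X 0/0 satisfied · (1,5)O 0/1 not
Row 2: (2,3)X 4/4 satisfied · (2,4)X 4/5 satisfied
Row 3: (3,1)O 1/3 satisfied · (3,2)X 4/6 satisfied · (3,3)X 7/7 satisfied · (3,4)X 6/6 satisfied · (3,5)X 3/3 satisfied
Row 4: (4,1)O 1/3 satisfied · (4,2)X 4/6 satisfied · (4,3)X 6/6 satisfied · (4,4)X 6/6 satisfied
Row 5: (5,3)X 5/5 satisfied · (5,5)X 2/2 satisfied
Row 6: (6,1)X 1/2 satisfied · (6,3)X 3/3 satisfied · (6,4)X 4/4 satisfied
Row 7: (7,1)O 0/2 not · (7,2)X 2/3 satisfied · (7,5)X 1/1 satisfied
Unsatisfied: (1,5), (7,1) — 2 in total.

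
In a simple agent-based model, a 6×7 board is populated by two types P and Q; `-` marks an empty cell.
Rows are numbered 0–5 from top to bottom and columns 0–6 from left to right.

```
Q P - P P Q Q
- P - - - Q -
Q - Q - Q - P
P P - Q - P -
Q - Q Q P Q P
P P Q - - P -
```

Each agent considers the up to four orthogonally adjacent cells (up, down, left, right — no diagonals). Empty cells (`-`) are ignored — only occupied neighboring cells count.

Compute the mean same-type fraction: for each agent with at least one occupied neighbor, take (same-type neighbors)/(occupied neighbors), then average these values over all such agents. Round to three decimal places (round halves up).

Row 0: (0,0)Q 0/1 · (0,1)P 1/2 · (0,3)P 1/1 · (0,4)P 1/2 · (0,5)Q 2/3 · (0,6)Q 1/1
Row 1: (1,1)P 1/1 · (1,5)Q 1/1
Row 2: (2,0)Q 0/1 · (2,2)Q — no occupied neighbors · (2,4)Q — no occupied neighbors · (2,6)P — no occupied neighbors
Row 3: (3,0)P 1/3 · (3,1)P 1/1 · (3,3)Q 1/1 · (3,5)P 0/1
Row 4: (4,0)Q 0/2 · (4,2)Q 2/2 · (4,3)Q 2/3 · (4,4)P 0/2 · (4,5)Q 0/4 · (4,6)P 0/1
Row 5: (5,0)P 1/2 · (5,1)P 1/2 · (5,2)Q 1/2 · (5,5)P 0/1
Sum over 23 agents: 0/1 + 1/2 + 1/1 + 1/2 + 2/3 + 1/1 + 1/1 + 1/1 + 0/1 + 1/3 + 1/1 + 1/1 + 0/1 + 0/2 + 2/2 + 2/3 + 0/2 + 0/4 + 0/1 + 1/2 + 1/2 + 1/2 + 0/1 = 67/6; mean = 67/6 ÷ 23 = 67/138 = 0.485507… → 0.486.

0.486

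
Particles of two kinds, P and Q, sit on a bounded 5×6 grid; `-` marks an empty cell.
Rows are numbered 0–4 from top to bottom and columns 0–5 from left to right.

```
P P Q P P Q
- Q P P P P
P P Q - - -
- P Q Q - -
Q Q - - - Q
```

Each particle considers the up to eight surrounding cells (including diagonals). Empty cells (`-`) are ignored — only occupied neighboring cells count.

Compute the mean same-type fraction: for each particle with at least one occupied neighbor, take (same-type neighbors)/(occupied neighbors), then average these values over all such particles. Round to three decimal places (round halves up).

Row 0: (0,0)P 1/2 · (0,1)P 2/4 · (0,2)Q 1/5 · (0,3)P 4/5 · (0,4)P 4/5 · (0,5)Q 0/3
Row 1: (1,1)Q 2/7 · (1,2)P 4/7 · (1,3)P 4/6 · (1,4)P 4/5 · (1,5)P 2/3
Row 2: (2,0)P 2/3 · (2,1)P 3/6 · (2,2)Q 3/7
Row 3: (3,1)P 2/6 · (3,2)Q 3/5 · (3,3)Q 2/2
Row 4: (4,0)Q 1/2 · (4,1)Q 2/3 · (4,5)Q — no occupied neighbors
Sum over 19 particles: 1/2 + 2/4 + 1/5 + 4/5 + 4/5 + 0/3 + 2/7 + 4/7 + 4/6 + 4/5 + 2/3 + 2/3 + 3/6 + 3/7 + 2/6 + 3/5 + 2/2 + 1/2 + 2/3 = 367/35; mean = 367/35 ÷ 19 = 367/665 = 0.551879… → 0.552.

0.552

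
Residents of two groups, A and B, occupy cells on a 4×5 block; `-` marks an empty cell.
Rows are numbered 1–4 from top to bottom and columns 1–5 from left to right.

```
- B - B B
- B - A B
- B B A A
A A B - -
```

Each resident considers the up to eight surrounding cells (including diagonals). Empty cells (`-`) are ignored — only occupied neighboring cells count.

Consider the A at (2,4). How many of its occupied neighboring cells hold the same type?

2

Occupied neighbors of (2,4): (1,4)=B, (1,5)=B, (2,5)=B, (3,3)=B, (3,4)=A, (3,5)=A.
Same type (A): 2 of 6.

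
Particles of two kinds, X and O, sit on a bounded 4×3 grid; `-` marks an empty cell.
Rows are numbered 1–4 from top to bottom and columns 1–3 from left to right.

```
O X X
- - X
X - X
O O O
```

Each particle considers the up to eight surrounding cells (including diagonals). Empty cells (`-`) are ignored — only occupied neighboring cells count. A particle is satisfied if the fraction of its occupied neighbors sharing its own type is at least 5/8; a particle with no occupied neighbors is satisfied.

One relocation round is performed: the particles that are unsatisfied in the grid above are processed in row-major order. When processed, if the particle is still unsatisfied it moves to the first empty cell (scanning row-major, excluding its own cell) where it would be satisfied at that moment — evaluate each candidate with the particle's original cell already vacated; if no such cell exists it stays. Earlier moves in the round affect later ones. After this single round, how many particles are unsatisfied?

Initially unsatisfied (in order): (1,1), (3,1), (3,3), (4,1), (4,2), (4,3).
  (1,1): no empty cell satisfies it; stays.
  (3,1) → (2,2).
  (3,3) → (2,1).
  (4,1): now satisfied by earlier moves; stays.
  (4,2): now satisfied by earlier moves; stays.
  (4,3): now satisfied by earlier moves; stays.
Resulting grid:
O X X
X X X
- - -
O O O
Unsatisfied now: (1,1).

1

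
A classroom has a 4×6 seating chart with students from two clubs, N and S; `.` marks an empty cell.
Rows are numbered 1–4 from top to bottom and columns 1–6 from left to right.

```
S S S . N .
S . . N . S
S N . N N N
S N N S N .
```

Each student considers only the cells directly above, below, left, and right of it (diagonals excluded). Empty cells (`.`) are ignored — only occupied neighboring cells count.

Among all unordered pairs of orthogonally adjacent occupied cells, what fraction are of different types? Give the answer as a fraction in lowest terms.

6/17

Scan each occupied cell's neighbors to the right and below so each pair is counted once.
From row 1: 0 unlike of 3 pairs (running 0/3).
From row 2: 1 unlike of 3 pairs (running 1/6).
From row 3: 2 unlike of 7 pairs (running 3/13).
From row 4: 3 unlike of 4 pairs (running 6/17).
Total adjacent occupied pairs: 17; unlike-type pairs: 6.
6/17 is already in lowest terms.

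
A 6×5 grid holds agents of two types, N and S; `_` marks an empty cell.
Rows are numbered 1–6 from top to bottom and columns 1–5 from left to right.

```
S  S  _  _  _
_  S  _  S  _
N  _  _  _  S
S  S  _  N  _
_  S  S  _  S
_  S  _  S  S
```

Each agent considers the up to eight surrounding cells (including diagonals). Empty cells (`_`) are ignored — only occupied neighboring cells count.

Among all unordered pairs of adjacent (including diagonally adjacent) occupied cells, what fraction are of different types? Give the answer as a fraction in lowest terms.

2/7

Scan each occupied cell's neighbors to the right and below (and the two forward diagonals) so each pair is counted once.
Row 1: S(1,1)–S(1,2)= S(1,1)–S(2,2)= S(1,2)–S(2,2)=  → 0/3 unlike.
Row 2: S(2,2)–N(3,1)≠ S(2,4)–S(3,5)=  → 1/2 unlike.
Row 3: N(3,1)–S(4,1)≠ N(3,1)–S(4,2)≠ S(3,5)–N(4,4)≠  → 3/3 unlike.
Row 4: S(4,1)–S(4,2)= S(4,1)–S(5,2)= S(4,2)–S(5,2)= S(4,2)–S(5,3)= N(4,4)–S(5,5)≠ N(4,4)–S(5,3)≠  → 2/6 unlike.
Row 5: S(5,2)–S(5,3)= S(5,2)–S(6,2)= S(5,3)–S(6,4)= S(5,3)–S(6,2)= S(5,5)–S(6,5)= S(5,5)–S(6,4)=  → 0/6 unlike.
Row 6: S(6,4)–S(6,5)=  → 0/1 unlike.
Total adjacent occupied pairs: 21; unlike-type pairs: 6.
6/21 reduces to 2/7.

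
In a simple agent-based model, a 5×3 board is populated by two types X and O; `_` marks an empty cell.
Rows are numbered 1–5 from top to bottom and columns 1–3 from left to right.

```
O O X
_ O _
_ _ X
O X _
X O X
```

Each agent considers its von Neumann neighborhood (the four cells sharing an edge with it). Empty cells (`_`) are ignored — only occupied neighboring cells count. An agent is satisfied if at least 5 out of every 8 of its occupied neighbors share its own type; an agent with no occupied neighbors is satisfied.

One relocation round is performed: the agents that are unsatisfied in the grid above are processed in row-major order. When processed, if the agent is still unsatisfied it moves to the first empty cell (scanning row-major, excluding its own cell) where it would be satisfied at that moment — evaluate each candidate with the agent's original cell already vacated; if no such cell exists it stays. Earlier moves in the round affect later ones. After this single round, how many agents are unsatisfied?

Initially unsatisfied (in order): (1,3), (4,1), (4,2), (5,1), (5,2), (5,3).
  (1,3) → (3,2).
  (4,1) → (1,3).
  (4,2) → (3,1).
  (5,1) → (4,1).
  (5,2) → (2,1).
  (5,3): now satisfied by earlier moves; stays.
Resulting grid:
O O O
O O _
X X X
X _ _
_ _ X
All satisfied now.

0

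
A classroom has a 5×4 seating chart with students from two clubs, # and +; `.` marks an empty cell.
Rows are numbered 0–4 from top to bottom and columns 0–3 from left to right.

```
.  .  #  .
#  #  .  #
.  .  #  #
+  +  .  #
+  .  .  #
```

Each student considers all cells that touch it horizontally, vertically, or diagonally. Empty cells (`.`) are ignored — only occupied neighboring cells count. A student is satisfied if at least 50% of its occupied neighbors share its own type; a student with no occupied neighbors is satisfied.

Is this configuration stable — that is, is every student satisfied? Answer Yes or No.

(0,2)# 2/2 ok
(1,0)# 1/1 ok
(1,1)# 3/3 ok
(1,3)# 3/3 ok
(2,2)# 4/5 ok
(2,3)# 3/3 ok
(3,0)+ 2/2 ok
(3,1)+ 2/3 ok
(3,3)# 3/3 ok
(4,0)+ 2/2 ok
(4,3)# 1/1 ok
All meet the threshold, so the configuration is stable.

Yes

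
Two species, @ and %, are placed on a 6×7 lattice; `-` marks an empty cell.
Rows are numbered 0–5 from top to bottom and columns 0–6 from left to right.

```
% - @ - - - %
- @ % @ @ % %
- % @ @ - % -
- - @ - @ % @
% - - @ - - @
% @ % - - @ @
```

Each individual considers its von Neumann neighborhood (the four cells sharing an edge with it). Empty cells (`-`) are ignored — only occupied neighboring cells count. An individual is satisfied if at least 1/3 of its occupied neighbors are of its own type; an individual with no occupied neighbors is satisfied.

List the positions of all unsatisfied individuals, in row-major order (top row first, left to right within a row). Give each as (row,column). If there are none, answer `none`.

(0,0)% 0/0 ✓
(0,2)@ 0/1 ✗
(0,6)% 1/1 ✓
(1,1)@ 0/2 ✗
(1,2)% 0/4 ✗
(1,3)@ 2/3 ✓
(1,4)@ 1/2 ✓
(1,5)% 2/3 ✓
(1,6)% 2/2 ✓
(2,1)% 0/2 ✗
(2,2)@ 2/4 ✓
(2,3)@ 2/2 ✓
(2,5)% 2/2 ✓
(3,2)@ 1/1 ✓
(3,4)@ 0/1 ✗
(3,5)% 1/3 ✓
(3,6)@ 1/2 ✓
(4,0)% 1/1 ✓
(4,3)@ 0/0 ✓
(4,6)@ 2/2 ✓
(5,0)% 1/2 ✓
(5,1)@ 0/2 ✗
(5,2)% 0/1 ✗
(5,5)@ 1/1 ✓
(5,6)@ 2/2 ✓

(0,2), (1,1), (1,2), (2,1), (3,4), (5,1), (5,2)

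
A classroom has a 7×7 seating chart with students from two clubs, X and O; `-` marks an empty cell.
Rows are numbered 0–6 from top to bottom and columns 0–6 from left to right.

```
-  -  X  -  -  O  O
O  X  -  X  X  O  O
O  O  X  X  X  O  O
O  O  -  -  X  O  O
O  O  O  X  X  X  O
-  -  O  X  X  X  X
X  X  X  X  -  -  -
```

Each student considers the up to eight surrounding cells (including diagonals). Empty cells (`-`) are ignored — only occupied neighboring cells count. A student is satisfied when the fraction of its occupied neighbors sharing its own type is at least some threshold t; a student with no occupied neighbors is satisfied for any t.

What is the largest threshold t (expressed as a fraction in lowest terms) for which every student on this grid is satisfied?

Row 0: (0,2)X 2/2 · (0,5)O 3/4 · (0,6)O 3/3
Row 1: (1,0)O 2/3 · (1,1)X 2/5 · (1,3)X 5/5 · (1,4)X 3/6 · (1,5)O 5/7 · (1,6)O 5/5
Row 2: (2,0)O 4/5 · (2,1)O 4/6 · (2,2)X 3/5 · (2,3)X 5/5 · (2,4)X 4/7 · (2,5)O 5/8 · (2,6)O 5/5
Row 3: (3,0)O 5/5 · (3,1)O 6/7 · (3,4)X 5/7 · (3,5)O 4/8 · (3,6)O 4/5
Row 4: (4,0)O 3/3 · (4,1)O 5/5 · (4,2)O 3/5 · (4,3)X 4/6 · (4,4)X 6/7 · (4,5)X 5/8 · (4,6)O 2/5
Row 5: (5,2)O 2/7 · (5,3)X 5/7 · (5,4)X 6/6 · (5,5)X 4/5 · (5,6)X 2/3
Row 6: (6,0)X 1/1 · (6,1)X 2/3 · (6,2)X 3/4 · (6,3)X 3/4
The smallest same-type fraction is 2/7 at (5,2), which reduces to 2/7. Any threshold above that leaves this student unsatisfied.

2/7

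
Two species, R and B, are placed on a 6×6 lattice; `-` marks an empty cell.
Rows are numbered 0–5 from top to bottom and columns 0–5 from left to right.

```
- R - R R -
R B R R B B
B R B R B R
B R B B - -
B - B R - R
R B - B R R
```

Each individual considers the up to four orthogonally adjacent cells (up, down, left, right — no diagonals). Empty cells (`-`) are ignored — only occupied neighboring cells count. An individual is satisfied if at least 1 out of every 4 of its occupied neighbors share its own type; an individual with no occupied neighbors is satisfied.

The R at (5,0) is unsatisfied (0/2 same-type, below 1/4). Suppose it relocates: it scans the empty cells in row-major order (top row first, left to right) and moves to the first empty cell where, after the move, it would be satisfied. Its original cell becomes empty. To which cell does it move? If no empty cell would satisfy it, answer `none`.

Vacating (5,0). Empty cells in order:
  (0,0): 2/2 same-type → satisfied — stop here.

(0,0)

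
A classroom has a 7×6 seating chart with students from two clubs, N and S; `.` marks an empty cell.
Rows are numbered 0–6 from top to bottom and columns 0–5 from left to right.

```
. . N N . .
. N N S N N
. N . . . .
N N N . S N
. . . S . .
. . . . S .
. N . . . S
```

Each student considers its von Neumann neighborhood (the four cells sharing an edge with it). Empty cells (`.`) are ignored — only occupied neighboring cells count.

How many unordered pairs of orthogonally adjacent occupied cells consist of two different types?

4

Scan each occupied cell's neighbors to the right and below so each pair is counted once.
From row 0: 1 unlike of 3 pairs (running 1/3).
From row 1: 2 unlike of 5 pairs (running 3/8).
From row 2: 0 unlike of 1 pairs (running 3/9).
From row 3: 1 unlike of 3 pairs (running 4/12).
Total adjacent occupied pairs: 12; unlike-type pairs: 4.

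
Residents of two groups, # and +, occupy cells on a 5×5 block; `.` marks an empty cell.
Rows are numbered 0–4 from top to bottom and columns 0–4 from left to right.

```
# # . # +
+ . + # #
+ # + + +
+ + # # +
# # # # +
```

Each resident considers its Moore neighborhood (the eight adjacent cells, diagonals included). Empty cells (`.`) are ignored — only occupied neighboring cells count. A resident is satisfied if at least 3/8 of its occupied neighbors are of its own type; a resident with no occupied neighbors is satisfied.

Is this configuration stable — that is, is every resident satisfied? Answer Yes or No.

No

(0,0)# 1/2 ✓
(0,1)# 1/3 ✗
(0,3)# 2/4 ✓
(0,4)+ 0/3 ✗
(1,0)+ 1/4 ✗
(1,2)+ 2/6 ✗
(1,3)# 2/7 ✗
(1,4)# 2/5 ✓
(2,0)+ 3/4 ✓
(2,1)# 1/7 ✗
(2,2)+ 3/7 ✓
(2,3)+ 4/8 ✓
(2,4)+ 2/5 ✓
(3,0)+ 2/5 ✓
(3,1)+ 3/8 ✓
(3,2)# 5/8 ✓
(3,3)# 3/8 ✓
(3,4)+ 3/5 ✓
(4,0)# 1/3 ✗
(4,1)# 3/5 ✓
(4,2)# 4/5 ✓
(4,3)# 3/5 ✓
(4,4)+ 1/3 ✗
For instance (0,1) has only 1/3 same-type neighbors, below 3/8.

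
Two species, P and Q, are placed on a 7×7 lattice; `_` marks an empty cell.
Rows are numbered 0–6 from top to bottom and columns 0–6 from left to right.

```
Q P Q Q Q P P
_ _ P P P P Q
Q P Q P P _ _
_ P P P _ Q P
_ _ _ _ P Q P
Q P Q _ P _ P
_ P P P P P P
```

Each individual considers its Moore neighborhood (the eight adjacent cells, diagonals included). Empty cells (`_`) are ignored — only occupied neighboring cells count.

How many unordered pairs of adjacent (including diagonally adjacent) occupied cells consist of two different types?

38

Scan each occupied cell's neighbors to the right and below (and the two forward diagonals) so each pair is counted once.
Row 0: Q(0,0)–P(0,1)≠ P(0,1)–Q(0,2)≠ P(0,1)–P(1,2)= Q(0,2)–Q(0,3)= Q(0,2)–P(1,2)≠ Q(0,2)–P(1,3)≠ Q(0,3)–Q(0,4)= Q(0,3)–P(1,3)≠ Q(0,3)–P(1,4)≠ Q(0,3)–P(1,2)≠ Q(0,4)–P(0,5)≠ Q(0,4)–P(1,4)≠ Q(0,4)–P(1,5)≠ Q(0,4)–P(1,3)≠ P(0,5)–P(0,6)= P(0,5)–P(1,5)= P(0,5)–Q(1,6)≠ P(0,5)–P(1,4)= P(0,6)–Q(1,6)≠ P(0,6)–P(1,5)=  → 13/20 unlike.
Row 1: P(1,2)–P(1,3)= P(1,2)–Q(2,2)≠ P(1,2)–P(2,3)= P(1,2)–P(2,1)= P(1,3)–P(1,4)= P(1,3)–P(2,3)= P(1,3)–P(2,4)= P(1,3)–Q(2,2)≠ P(1,4)–P(1,5)= P(1,4)–P(2,4)= P(1,4)–P(2,3)= P(1,5)–Q(1,6)≠ P(1,5)–P(2,4)=  → 3/13 unlike.
Row 2: Q(2,0)–P(2,1)≠ Q(2,0)–P(3,1)≠ P(2,1)–Q(2,2)≠ P(2,1)–P(3,1)= P(2,1)–P(3,2)= Q(2,2)–P(2,3)≠ Q(2,2)–P(3,2)≠ Q(2,2)–P(3,3)≠ Q(2,2)–P(3,1)≠ P(2,3)–P(2,4)= P(2,3)–P(3,3)= P(2,3)–P(3,2)= P(2,4)–Q(3,5)≠ P(2,4)–P(3,3)=  → 8/14 unlike.
Row 3: P(3,1)–P(3,2)= P(3,2)–P(3,3)= P(3,3)–P(4,4)= Q(3,5)–P(3,6)≠ Q(3,5)–Q(4,5)= Q(3,5)–P(4,6)≠ Q(3,5)–P(4,4)≠ P(3,6)–P(4,6)= P(3,6)–Q(4,5)≠  → 4/9 unlike.
Row 4: P(4,4)–Q(4,5)≠ P(4,4)–P(5,4)= Q(4,5)–P(4,6)≠ Q(4,5)–P(5,6)≠ Q(4,5)–P(5,4)≠ P(4,6)–P(5,6)=  → 4/6 unlike.
Row 5: Q(5,0)–P(5,1)≠ Q(5,0)–P(6,1)≠ P(5,1)–Q(5,2)≠ P(5,1)–P(6,1)= P(5,1)–P(6,2)= Q(5,2)–P(6,2)≠ Q(5,2)–P(6,3)≠ Q(5,2)–P(6,1)≠ P(5,4)–P(6,4)= P(5,4)–P(6,5)= P(5,4)–P(6,3)= P(5,6)–P(6,6)= P(5,6)–P(6,5)=  → 6/13 unlike.
Row 6: P(6,1)–P(6,2)= P(6,2)–P(6,3)= P(6,3)–P(6,4)= P(6,4)–P(6,5)= P(6,5)–P(6,6)=  → 0/5 unlike.
Total adjacent occupied pairs: 80; unlike-type pairs: 38.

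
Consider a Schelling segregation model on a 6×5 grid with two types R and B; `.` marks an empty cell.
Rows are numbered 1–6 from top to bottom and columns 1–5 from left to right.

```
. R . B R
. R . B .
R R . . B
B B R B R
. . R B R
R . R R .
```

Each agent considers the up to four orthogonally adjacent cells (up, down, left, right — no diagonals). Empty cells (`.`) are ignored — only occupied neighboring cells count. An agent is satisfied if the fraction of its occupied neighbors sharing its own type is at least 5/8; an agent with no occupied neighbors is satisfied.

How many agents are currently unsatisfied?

12

Row 1: (1,2)R 1/1 ok · (1,4)B 1/2 unhappy · (1,5)R 0/1 unhappy
Row 2: (2,2)R 2/2 ok · (2,4)B 1/1 ok
Row 3: (3,1)R 1/2 unhappy · (3,2)R 2/3 ok · (3,5)B 0/1 unhappy
Row 4: (4,1)B 1/2 unhappy · (4,2)B 1/3 unhappy · (4,3)R 1/3 unhappy · (4,4)B 1/3 unhappy · (4,5)R 1/3 unhappy
Row 5: (5,3)R 2/3 ok · (5,4)B 1/4 unhappy · (5,5)R 1/2 unhappy
Row 6: (6,1)R 0/0 ok · (6,3)R 2/2 ok · (6,4)R 1/2 unhappy
Unsatisfied: (1,4), (1,5), (3,1), (3,5), (4,1), (4,2), (4,3), (4,4), (4,5), (5,4), (5,5), (6,4) — 12 in total.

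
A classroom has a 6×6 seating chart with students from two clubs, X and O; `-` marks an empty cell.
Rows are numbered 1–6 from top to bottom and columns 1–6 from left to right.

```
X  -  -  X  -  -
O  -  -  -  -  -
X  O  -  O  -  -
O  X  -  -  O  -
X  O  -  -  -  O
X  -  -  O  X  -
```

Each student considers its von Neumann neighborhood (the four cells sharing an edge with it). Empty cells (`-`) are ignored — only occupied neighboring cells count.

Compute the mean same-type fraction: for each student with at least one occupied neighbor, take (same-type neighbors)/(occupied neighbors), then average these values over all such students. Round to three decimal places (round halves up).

Row 1: (1,1)X 0/1 · (1,4)X — no occupied neighbors
Row 2: (2,1)O 0/2
Row 3: (3,1)X 0/3 · (3,2)O 0/2 · (3,4)O — no occupied neighbors
Row 4: (4,1)O 0/3 · (4,2)X 0/3 · (4,5)O — no occupied neighbors
Row 5: (5,1)X 1/3 · (5,2)O 0/2 · (5,6)O — no occupied neighbors
Row 6: (6,1)X 1/1 · (6,4)O 0/1 · (6,5)X 0/1
Sum over 11 students: 0/1 + 0/2 + 0/3 + 0/2 + 0/3 + 0/3 + 1/3 + 0/2 + 1/1 + 0/1 + 0/1 = 4/3; mean = 4/3 ÷ 11 = 4/33 = 0.121212… → 0.121.

0.121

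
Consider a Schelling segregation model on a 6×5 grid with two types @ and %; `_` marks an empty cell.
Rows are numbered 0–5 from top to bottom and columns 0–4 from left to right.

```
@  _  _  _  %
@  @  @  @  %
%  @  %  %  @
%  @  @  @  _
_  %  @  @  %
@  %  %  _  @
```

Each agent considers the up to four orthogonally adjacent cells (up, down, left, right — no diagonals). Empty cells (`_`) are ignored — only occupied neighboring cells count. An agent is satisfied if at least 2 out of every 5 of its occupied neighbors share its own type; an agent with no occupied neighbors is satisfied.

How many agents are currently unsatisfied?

(0,0)@ 1/1 ok
(0,4)% 1/1 ok
(1,0)@ 2/3 ok
(1,1)@ 3/3 ok
(1,2)@ 2/3 ok
(1,3)@ 1/3 unhappy
(1,4)% 1/3 unhappy
(2,0)% 1/3 unhappy
(2,1)@ 2/4 ok
(2,2)% 1/4 unhappy
(2,3)% 1/4 unhappy
(2,4)@ 0/2 unhappy
(3,0)% 1/2 ok
(3,1)@ 2/4 ok
(3,2)@ 3/4 ok
(3,3)@ 2/3 ok
(4,1)% 1/3 unhappy
(4,2)@ 2/4 ok
(4,3)@ 2/3 ok
(4,4)% 0/2 unhappy
(5,0)@ 0/1 unhappy
(5,1)% 2/3 ok
(5,2)% 1/2 ok
(5,4)@ 0/1 unhappy
Unsatisfied: (1,3), (1,4), (2,0), (2,2), (2,3), (2,4), (4,1), (4,4), (5,0), (5,4) — 10 in total.

10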